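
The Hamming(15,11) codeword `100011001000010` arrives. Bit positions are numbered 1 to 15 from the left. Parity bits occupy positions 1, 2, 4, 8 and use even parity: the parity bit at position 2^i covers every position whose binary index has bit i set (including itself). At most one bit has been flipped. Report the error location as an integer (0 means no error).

s1: b1⊕b3⊕b5⊕b7⊕b9⊕b11⊕b13⊕b15 = 1⊕0⊕1⊕0⊕1⊕0⊕0⊕0 = 1
s2: b2⊕b3⊕b6⊕b7⊕b10⊕b11⊕b14⊕b15 = 0⊕0⊕1⊕0⊕0⊕0⊕1⊕0 = 0
s4: b4⊕b5⊕b6⊕b7⊕b12⊕b13⊕b14⊕b15 = 0⊕1⊕1⊕0⊕0⊕0⊕1⊕0 = 1
s8: b8⊕b9⊕b10⊕b11⊕b12⊕b13⊕b14⊕b15 = 0⊕1⊕0⊕0⊕0⊕0⊕1⊕0 = 0
Syndrome (s8...s1) = 0101 → position 5.

5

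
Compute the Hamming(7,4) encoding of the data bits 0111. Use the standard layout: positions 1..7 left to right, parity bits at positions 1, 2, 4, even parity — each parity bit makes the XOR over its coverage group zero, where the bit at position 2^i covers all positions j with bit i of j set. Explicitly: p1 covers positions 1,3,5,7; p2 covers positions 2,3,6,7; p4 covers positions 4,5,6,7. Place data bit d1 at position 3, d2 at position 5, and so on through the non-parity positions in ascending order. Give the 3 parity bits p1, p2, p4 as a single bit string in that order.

Place data bits at non-power-of-two positions: b3=0, b5=1, b6=1, b7=1.
p1 = XOR of data positions {3,5,7} = 0⊕1⊕1 = 0
p2 = XOR of data positions {3,6,7} = 0⊕1⊕1 = 0
p4 = XOR of data positions {5,6,7} = 1⊕1⊕1 = 1
Parity bits p1,p2,p4 = 001

001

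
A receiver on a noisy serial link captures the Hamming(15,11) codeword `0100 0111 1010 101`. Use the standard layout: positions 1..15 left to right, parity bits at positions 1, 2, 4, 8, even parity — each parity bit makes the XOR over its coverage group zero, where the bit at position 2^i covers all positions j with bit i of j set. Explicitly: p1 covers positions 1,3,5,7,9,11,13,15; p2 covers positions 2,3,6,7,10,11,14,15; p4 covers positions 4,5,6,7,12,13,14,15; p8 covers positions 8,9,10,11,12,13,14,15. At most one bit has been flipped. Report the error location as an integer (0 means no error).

s1: b1⊕b3⊕b5⊕b7⊕b9⊕b11⊕b13⊕b15 = 0⊕0⊕0⊕1⊕1⊕1⊕1⊕1 = 1
s2: b2⊕b3⊕b6⊕b7⊕b10⊕b11⊕b14⊕b15 = 1⊕0⊕1⊕1⊕0⊕1⊕0⊕1 = 1
s4: b4⊕b5⊕b6⊕b7⊕b12⊕b13⊕b14⊕b15 = 0⊕0⊕1⊕1⊕0⊕1⊕0⊕1 = 0
s8: b8⊕b9⊕b10⊕b11⊕b12⊕b13⊕b14⊕b15 = 1⊕1⊕0⊕1⊕0⊕1⊕0⊕1 = 1
Syndrome (s8...s1) = 1011 → position 11.

11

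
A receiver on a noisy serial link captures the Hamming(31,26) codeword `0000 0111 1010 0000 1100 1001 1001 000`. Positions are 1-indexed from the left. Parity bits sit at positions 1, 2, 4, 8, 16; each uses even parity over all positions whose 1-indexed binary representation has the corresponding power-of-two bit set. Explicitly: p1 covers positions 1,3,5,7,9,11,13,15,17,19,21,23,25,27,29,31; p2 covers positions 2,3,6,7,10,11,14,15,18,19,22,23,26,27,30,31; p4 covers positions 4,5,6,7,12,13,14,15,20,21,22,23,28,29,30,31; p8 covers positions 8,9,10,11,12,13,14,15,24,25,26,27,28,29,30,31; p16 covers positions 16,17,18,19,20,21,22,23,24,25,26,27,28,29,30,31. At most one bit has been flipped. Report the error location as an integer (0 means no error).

0

s1: b1⊕b3⊕b5⊕b7⊕b9⊕b11⊕b13⊕b15⊕b17⊕b19⊕b21⊕b23⊕b25⊕b27⊕b29⊕b31 = 0⊕0⊕0⊕1⊕1⊕1⊕0⊕0⊕1⊕0⊕1⊕0⊕1⊕0⊕0⊕0 = 0
s2: b2⊕b3⊕b6⊕b7⊕b10⊕b11⊕b14⊕b15⊕b18⊕b19⊕b22⊕b23⊕b26⊕b27⊕b30⊕b31 = 0⊕0⊕1⊕1⊕0⊕1⊕0⊕0⊕1⊕0⊕0⊕0⊕0⊕0⊕0⊕0 = 0
s4: b4⊕b5⊕b6⊕b7⊕b12⊕b13⊕b14⊕b15⊕b20⊕b21⊕b22⊕b23⊕b28⊕b29⊕b30⊕b31 = 0⊕0⊕1⊕1⊕0⊕0⊕0⊕0⊕0⊕1⊕0⊕0⊕1⊕0⊕0⊕0 = 0
s8: b8⊕b9⊕b10⊕b11⊕b12⊕b13⊕b14⊕b15⊕b24⊕b25⊕b26⊕b27⊕b28⊕b29⊕b30⊕b31 = 1⊕1⊕0⊕1⊕0⊕0⊕0⊕0⊕1⊕1⊕0⊕0⊕1⊕0⊕0⊕0 = 0
s16: b16⊕b17⊕b18⊕b19⊕b20⊕b21⊕b22⊕b23⊕b24⊕b25⊕b26⊕b27⊕b28⊕b29⊕b30⊕b31 = 0⊕1⊕1⊕0⊕0⊕1⊕0⊕0⊕1⊕1⊕0⊕0⊕1⊕0⊕0⊕0 = 0
Syndrome (s16...s1) = 00000 → position 0 (no error).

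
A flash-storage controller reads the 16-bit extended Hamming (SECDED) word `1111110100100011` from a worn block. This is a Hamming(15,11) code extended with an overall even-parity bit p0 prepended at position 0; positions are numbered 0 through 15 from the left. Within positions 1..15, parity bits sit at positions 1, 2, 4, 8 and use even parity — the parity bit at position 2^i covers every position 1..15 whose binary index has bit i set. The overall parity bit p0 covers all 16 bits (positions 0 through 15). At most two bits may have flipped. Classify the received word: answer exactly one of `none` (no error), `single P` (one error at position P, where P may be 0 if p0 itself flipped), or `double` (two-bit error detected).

double

s1: b1⊕b3⊕b5⊕b7⊕b9⊕b11⊕b13⊕b15 = 1⊕1⊕1⊕1⊕0⊕0⊕0⊕1 = 1
s2: b2⊕b3⊕b6⊕b7⊕b10⊕b11⊕b14⊕b15 = 1⊕1⊕0⊕1⊕1⊕0⊕1⊕1 = 0
s4: b4⊕b5⊕b6⊕b7⊕b12⊕b13⊕b14⊕b15 = 1⊕1⊕0⊕1⊕0⊕0⊕1⊕1 = 1
s8: b8⊕b9⊕b10⊕b11⊕b12⊕b13⊕b14⊕b15 = 0⊕0⊕1⊕0⊕0⊕0⊕1⊕1 = 1
Syndrome (s8...s1) = 1101 → position 13.
Overall parity (XOR of all 16 bits, including p0): 1⊕1⊕1⊕1⊕1⊕1⊕0⊕1⊕0⊕0⊕1⊕0⊕0⊕0⊕1⊕1 = 0
Overall=0, syndrome position=13 → double-bit error detected (uncorrectable).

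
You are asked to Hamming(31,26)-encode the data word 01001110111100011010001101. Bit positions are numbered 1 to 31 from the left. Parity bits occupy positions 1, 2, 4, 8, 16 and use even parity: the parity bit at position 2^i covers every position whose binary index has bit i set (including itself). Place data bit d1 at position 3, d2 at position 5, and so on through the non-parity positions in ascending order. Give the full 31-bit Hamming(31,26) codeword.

1001100011101111100011010001101

Place data bits at non-power-of-two positions: b3=0, b5=1, b6=0, b7=0, b9=1, b10=1, b11=1, b12=0, b13=1, b14=1, b15=1, b17=1, b18=0, b19=0, b20=0, b21=1, b22=1, b23=0, b24=1, b25=0, b26=0, b27=0, b28=1, b29=1, b30=0, b31=1.
p1 = XOR of data positions {3,5,7,9,11,13,15,17,19,21,23,25,27,29,31} = 0⊕1⊕0⊕1⊕1⊕1⊕1⊕1⊕0⊕1⊕0⊕0⊕0⊕1⊕1 = 1
p2 = XOR of data positions {3,6,7,10,11,14,15,18,19,22,23,26,27,30,31} = 0⊕0⊕0⊕1⊕1⊕1⊕1⊕0⊕0⊕1⊕0⊕0⊕0⊕0⊕1 = 0
p4 = XOR of data positions {5,6,7,12,13,14,15,20,21,22,23,28,29,30,31} = 1⊕0⊕0⊕0⊕1⊕1⊕1⊕0⊕1⊕1⊕0⊕1⊕1⊕0⊕1 = 1
p8 = XOR of data positions {9,10,11,12,13,14,15,24,25,26,27,28,29,30,31} = 1⊕1⊕1⊕0⊕1⊕1⊕1⊕1⊕0⊕0⊕0⊕1⊕1⊕0⊕1 = 0
p16 = XOR of data positions {17,18,19,20,21,22,23,24,25,26,27,28,29,30,31} = 1⊕0⊕0⊕0⊕1⊕1⊕0⊕1⊕0⊕0⊕0⊕1⊕1⊕0⊕1 = 1
Codeword b1..b31 = 1001100011101111100011010001101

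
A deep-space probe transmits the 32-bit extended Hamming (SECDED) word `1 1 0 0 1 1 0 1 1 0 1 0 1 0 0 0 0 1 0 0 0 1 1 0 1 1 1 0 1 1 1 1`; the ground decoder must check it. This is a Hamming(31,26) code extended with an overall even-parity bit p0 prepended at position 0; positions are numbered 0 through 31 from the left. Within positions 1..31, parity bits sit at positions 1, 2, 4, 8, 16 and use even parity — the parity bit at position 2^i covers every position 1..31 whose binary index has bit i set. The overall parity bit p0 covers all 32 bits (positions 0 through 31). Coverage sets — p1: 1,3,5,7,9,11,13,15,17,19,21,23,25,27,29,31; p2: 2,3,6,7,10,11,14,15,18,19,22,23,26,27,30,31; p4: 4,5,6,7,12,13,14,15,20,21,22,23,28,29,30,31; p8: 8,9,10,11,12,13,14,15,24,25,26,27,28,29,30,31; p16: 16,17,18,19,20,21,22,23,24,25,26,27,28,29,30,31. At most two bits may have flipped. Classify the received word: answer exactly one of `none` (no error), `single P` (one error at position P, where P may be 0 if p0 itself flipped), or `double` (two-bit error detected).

none

s1: b1⊕b3⊕b5⊕b7⊕b9⊕b11⊕b13⊕b15⊕b17⊕b19⊕b21⊕b23⊕b25⊕b27⊕b29⊕b31 = 1⊕0⊕1⊕1⊕0⊕0⊕0⊕0⊕1⊕0⊕1⊕0⊕1⊕0⊕1⊕1 = 0
s2: b2⊕b3⊕b6⊕b7⊕b10⊕b11⊕b14⊕b15⊕b18⊕b19⊕b22⊕b23⊕b26⊕b27⊕b30⊕b31 = 0⊕0⊕0⊕1⊕1⊕0⊕0⊕0⊕0⊕0⊕1⊕0⊕1⊕0⊕1⊕1 = 0
s4: b4⊕b5⊕b6⊕b7⊕b12⊕b13⊕b14⊕b15⊕b20⊕b21⊕b22⊕b23⊕b28⊕b29⊕b30⊕b31 = 1⊕1⊕0⊕1⊕1⊕0⊕0⊕0⊕0⊕1⊕1⊕0⊕1⊕1⊕1⊕1 = 0
s8: b8⊕b9⊕b10⊕b11⊕b12⊕b13⊕b14⊕b15⊕b24⊕b25⊕b26⊕b27⊕b28⊕b29⊕b30⊕b31 = 1⊕0⊕1⊕0⊕1⊕0⊕0⊕0⊕1⊕1⊕1⊕0⊕1⊕1⊕1⊕1 = 0
s16: b16⊕b17⊕b18⊕b19⊕b20⊕b21⊕b22⊕b23⊕b24⊕b25⊕b26⊕b27⊕b28⊕b29⊕b30⊕b31 = 0⊕1⊕0⊕0⊕0⊕1⊕1⊕0⊕1⊕1⊕1⊕0⊕1⊕1⊕1⊕1 = 0
Syndrome (s16...s1) = 00000 → position 0 (no error).
Overall parity (XOR of all 32 bits, including p0): 1⊕1⊕0⊕0⊕1⊕1⊕0⊕1⊕1⊕0⊕1⊕0⊕1⊕0⊕0⊕0⊕0⊕1⊕0⊕0⊕0⊕1⊕1⊕0⊕1⊕1⊕1⊕0⊕1⊕1⊕1⊕1 = 0
Overall=0, syndrome position=0 → no error.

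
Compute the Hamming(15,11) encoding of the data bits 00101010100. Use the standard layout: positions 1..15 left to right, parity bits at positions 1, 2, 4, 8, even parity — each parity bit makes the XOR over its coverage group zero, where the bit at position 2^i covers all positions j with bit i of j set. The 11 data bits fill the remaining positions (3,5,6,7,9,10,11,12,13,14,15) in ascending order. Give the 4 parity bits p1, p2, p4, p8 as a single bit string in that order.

1001

Place data bits at non-power-of-two positions: b3=0, b5=0, b6=1, b7=0, b9=1, b10=0, b11=1, b12=0, b13=1, b14=0, b15=0.
p1 = XOR of data positions {3,5,7,9,11,13,15} = 0⊕0⊕0⊕1⊕1⊕1⊕0 = 1
p2 = XOR of data positions {3,6,7,10,11,14,15} = 0⊕1⊕0⊕0⊕1⊕0⊕0 = 0
p4 = XOR of data positions {5,6,7,12,13,14,15} = 0⊕1⊕0⊕0⊕1⊕0⊕0 = 0
p8 = XOR of data positions {9,10,11,12,13,14,15} = 1⊕0⊕1⊕0⊕1⊕0⊕0 = 1
Parity bits p1,p2,p4,p8 = 1001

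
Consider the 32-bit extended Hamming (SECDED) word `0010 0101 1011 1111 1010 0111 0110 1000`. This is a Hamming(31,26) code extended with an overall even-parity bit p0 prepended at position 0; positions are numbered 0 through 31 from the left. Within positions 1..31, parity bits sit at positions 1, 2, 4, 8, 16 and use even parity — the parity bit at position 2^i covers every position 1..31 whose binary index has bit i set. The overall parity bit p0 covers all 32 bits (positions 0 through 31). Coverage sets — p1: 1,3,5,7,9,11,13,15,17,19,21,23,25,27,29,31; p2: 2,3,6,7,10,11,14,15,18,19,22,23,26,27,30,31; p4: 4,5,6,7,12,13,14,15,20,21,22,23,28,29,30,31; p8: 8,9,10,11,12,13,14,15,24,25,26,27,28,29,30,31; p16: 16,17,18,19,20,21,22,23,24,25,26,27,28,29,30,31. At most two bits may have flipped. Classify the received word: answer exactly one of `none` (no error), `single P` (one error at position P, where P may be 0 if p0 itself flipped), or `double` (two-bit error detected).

none

s1: b1⊕b3⊕b5⊕b7⊕b9⊕b11⊕b13⊕b15⊕b17⊕b19⊕b21⊕b23⊕b25⊕b27⊕b29⊕b31 = 0⊕0⊕1⊕1⊕0⊕1⊕1⊕1⊕0⊕0⊕1⊕1⊕1⊕0⊕0⊕0 = 0
s2: b2⊕b3⊕b6⊕b7⊕b10⊕b11⊕b14⊕b15⊕b18⊕b19⊕b22⊕b23⊕b26⊕b27⊕b30⊕b31 = 1⊕0⊕0⊕1⊕1⊕1⊕1⊕1⊕1⊕0⊕1⊕1⊕1⊕0⊕0⊕0 = 0
s4: b4⊕b5⊕b6⊕b7⊕b12⊕b13⊕b14⊕b15⊕b20⊕b21⊕b22⊕b23⊕b28⊕b29⊕b30⊕b31 = 0⊕1⊕0⊕1⊕1⊕1⊕1⊕1⊕0⊕1⊕1⊕1⊕1⊕0⊕0⊕0 = 0
s8: b8⊕b9⊕b10⊕b11⊕b12⊕b13⊕b14⊕b15⊕b24⊕b25⊕b26⊕b27⊕b28⊕b29⊕b30⊕b31 = 1⊕0⊕1⊕1⊕1⊕1⊕1⊕1⊕0⊕1⊕1⊕0⊕1⊕0⊕0⊕0 = 0
s16: b16⊕b17⊕b18⊕b19⊕b20⊕b21⊕b22⊕b23⊕b24⊕b25⊕b26⊕b27⊕b28⊕b29⊕b30⊕b31 = 1⊕0⊕1⊕0⊕0⊕1⊕1⊕1⊕0⊕1⊕1⊕0⊕1⊕0⊕0⊕0 = 0
Syndrome (s16...s1) = 00000 → position 0 (no error).
Overall parity (XOR of all 32 bits, including p0): 0⊕0⊕1⊕0⊕0⊕1⊕0⊕1⊕1⊕0⊕1⊕1⊕1⊕1⊕1⊕1⊕1⊕0⊕1⊕0⊕0⊕1⊕1⊕1⊕0⊕1⊕1⊕0⊕1⊕0⊕0⊕0 = 0
Overall=0, syndrome position=0 → no error.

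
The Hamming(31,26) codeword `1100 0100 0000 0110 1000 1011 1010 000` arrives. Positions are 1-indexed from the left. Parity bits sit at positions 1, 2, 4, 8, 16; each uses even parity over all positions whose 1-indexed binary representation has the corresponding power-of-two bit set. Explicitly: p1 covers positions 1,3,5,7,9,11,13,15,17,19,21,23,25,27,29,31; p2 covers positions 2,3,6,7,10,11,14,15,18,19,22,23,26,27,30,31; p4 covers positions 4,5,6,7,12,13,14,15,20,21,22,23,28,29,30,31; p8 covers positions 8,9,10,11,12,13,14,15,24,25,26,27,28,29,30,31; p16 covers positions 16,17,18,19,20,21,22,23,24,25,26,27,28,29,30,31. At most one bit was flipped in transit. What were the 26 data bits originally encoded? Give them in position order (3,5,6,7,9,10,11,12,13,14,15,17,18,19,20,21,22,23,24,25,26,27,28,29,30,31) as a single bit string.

00100000111100010111010000

s1: b1⊕b3⊕b5⊕b7⊕b9⊕b11⊕b13⊕b15⊕b17⊕b19⊕b21⊕b23⊕b25⊕b27⊕b29⊕b31 = 1⊕0⊕0⊕0⊕0⊕0⊕0⊕1⊕1⊕0⊕1⊕1⊕1⊕1⊕0⊕0 = 1
s2: b2⊕b3⊕b6⊕b7⊕b10⊕b11⊕b14⊕b15⊕b18⊕b19⊕b22⊕b23⊕b26⊕b27⊕b30⊕b31 = 1⊕0⊕1⊕0⊕0⊕0⊕1⊕1⊕0⊕0⊕0⊕1⊕0⊕1⊕0⊕0 = 0
s4: b4⊕b5⊕b6⊕b7⊕b12⊕b13⊕b14⊕b15⊕b20⊕b21⊕b22⊕b23⊕b28⊕b29⊕b30⊕b31 = 0⊕0⊕1⊕0⊕0⊕0⊕1⊕1⊕0⊕1⊕0⊕1⊕0⊕0⊕0⊕0 = 1
s8: b8⊕b9⊕b10⊕b11⊕b12⊕b13⊕b14⊕b15⊕b24⊕b25⊕b26⊕b27⊕b28⊕b29⊕b30⊕b31 = 0⊕0⊕0⊕0⊕0⊕0⊕1⊕1⊕1⊕1⊕0⊕1⊕0⊕0⊕0⊕0 = 1
s16: b16⊕b17⊕b18⊕b19⊕b20⊕b21⊕b22⊕b23⊕b24⊕b25⊕b26⊕b27⊕b28⊕b29⊕b30⊕b31 = 0⊕1⊕0⊕0⊕0⊕1⊕0⊕1⊕1⊕1⊕0⊕1⊕0⊕0⊕0⊕0 = 0
Syndrome (s16...s1) = 01101 → position 13.
Flip bit 13: corrected codeword = 1100010000001110100010111010000
Data bits at positions 3,5,6,7,9,10,11,12,13,14,15,17,18,19,20,21,22,23,24,25,26,27,28,29,30,31: 00100000111100010111010000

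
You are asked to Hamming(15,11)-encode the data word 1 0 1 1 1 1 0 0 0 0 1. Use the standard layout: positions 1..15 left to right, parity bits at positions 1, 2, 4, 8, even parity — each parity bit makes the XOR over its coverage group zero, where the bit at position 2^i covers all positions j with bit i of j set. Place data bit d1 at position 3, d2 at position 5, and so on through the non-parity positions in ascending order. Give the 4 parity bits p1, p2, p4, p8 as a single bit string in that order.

Place data bits at non-power-of-two positions: b3=1, b5=0, b6=1, b7=1, b9=1, b10=1, b11=0, b12=0, b13=0, b14=0, b15=1.
p1 = XOR of data positions {3,5,7,9,11,13,15} = 1⊕0⊕1⊕1⊕0⊕0⊕1 = 0
p2 = XOR of data positions {3,6,7,10,11,14,15} = 1⊕1⊕1⊕1⊕0⊕0⊕1 = 1
p4 = XOR of data positions {5,6,7,12,13,14,15} = 0⊕1⊕1⊕0⊕0⊕0⊕1 = 1
p8 = XOR of data positions {9,10,11,12,13,14,15} = 1⊕1⊕0⊕0⊕0⊕0⊕1 = 1
Parity bits p1,p2,p4,p8 = 0111

0111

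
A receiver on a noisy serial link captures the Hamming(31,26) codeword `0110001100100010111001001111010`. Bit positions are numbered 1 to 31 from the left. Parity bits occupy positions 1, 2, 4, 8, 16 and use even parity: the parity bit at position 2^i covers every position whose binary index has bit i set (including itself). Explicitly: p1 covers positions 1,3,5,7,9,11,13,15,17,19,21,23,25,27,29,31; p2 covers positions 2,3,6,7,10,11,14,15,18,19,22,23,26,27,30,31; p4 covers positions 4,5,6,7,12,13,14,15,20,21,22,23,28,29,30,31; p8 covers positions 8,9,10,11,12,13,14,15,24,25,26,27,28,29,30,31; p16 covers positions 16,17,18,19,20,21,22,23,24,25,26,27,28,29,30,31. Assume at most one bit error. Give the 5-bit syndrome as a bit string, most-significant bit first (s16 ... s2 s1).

10110

s1: b1⊕b3⊕b5⊕b7⊕b9⊕b11⊕b13⊕b15⊕b17⊕b19⊕b21⊕b23⊕b25⊕b27⊕b29⊕b31 = 0⊕1⊕0⊕1⊕0⊕1⊕0⊕1⊕1⊕1⊕0⊕0⊕1⊕1⊕0⊕0 = 0
s2: b2⊕b3⊕b6⊕b7⊕b10⊕b11⊕b14⊕b15⊕b18⊕b19⊕b22⊕b23⊕b26⊕b27⊕b30⊕b31 = 1⊕1⊕0⊕1⊕0⊕1⊕0⊕1⊕1⊕1⊕1⊕0⊕1⊕1⊕1⊕0 = 1
s4: b4⊕b5⊕b6⊕b7⊕b12⊕b13⊕b14⊕b15⊕b20⊕b21⊕b22⊕b23⊕b28⊕b29⊕b30⊕b31 = 0⊕0⊕0⊕1⊕0⊕0⊕0⊕1⊕0⊕0⊕1⊕0⊕1⊕0⊕1⊕0 = 1
s8: b8⊕b9⊕b10⊕b11⊕b12⊕b13⊕b14⊕b15⊕b24⊕b25⊕b26⊕b27⊕b28⊕b29⊕b30⊕b31 = 1⊕0⊕0⊕1⊕0⊕0⊕0⊕1⊕0⊕1⊕1⊕1⊕1⊕0⊕1⊕0 = 0
s16: b16⊕b17⊕b18⊕b19⊕b20⊕b21⊕b22⊕b23⊕b24⊕b25⊕b26⊕b27⊕b28⊕b29⊕b30⊕b31 = 0⊕1⊕1⊕1⊕0⊕0⊕1⊕0⊕0⊕1⊕1⊕1⊕1⊕0⊕1⊕0 = 1
Syndrome (s16...s1) = 10110 → position 22.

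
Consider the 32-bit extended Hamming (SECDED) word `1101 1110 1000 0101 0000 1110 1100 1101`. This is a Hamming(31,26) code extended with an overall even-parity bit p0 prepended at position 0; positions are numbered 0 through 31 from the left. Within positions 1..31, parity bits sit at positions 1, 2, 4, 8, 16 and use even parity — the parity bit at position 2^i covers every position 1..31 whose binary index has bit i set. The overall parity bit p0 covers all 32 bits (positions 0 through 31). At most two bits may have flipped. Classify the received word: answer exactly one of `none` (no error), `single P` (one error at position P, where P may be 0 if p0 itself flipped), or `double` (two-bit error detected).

single 7

s1: b1⊕b3⊕b5⊕b7⊕b9⊕b11⊕b13⊕b15⊕b17⊕b19⊕b21⊕b23⊕b25⊕b27⊕b29⊕b31 = 1⊕1⊕1⊕0⊕0⊕0⊕1⊕1⊕0⊕0⊕1⊕0⊕1⊕0⊕1⊕1 = 1
s2: b2⊕b3⊕b6⊕b7⊕b10⊕b11⊕b14⊕b15⊕b18⊕b19⊕b22⊕b23⊕b26⊕b27⊕b30⊕b31 = 0⊕1⊕1⊕0⊕0⊕0⊕0⊕1⊕0⊕0⊕1⊕0⊕0⊕0⊕0⊕1 = 1
s4: b4⊕b5⊕b6⊕b7⊕b12⊕b13⊕b14⊕b15⊕b20⊕b21⊕b22⊕b23⊕b28⊕b29⊕b30⊕b31 = 1⊕1⊕1⊕0⊕0⊕1⊕0⊕1⊕1⊕1⊕1⊕0⊕1⊕1⊕0⊕1 = 1
s8: b8⊕b9⊕b10⊕b11⊕b12⊕b13⊕b14⊕b15⊕b24⊕b25⊕b26⊕b27⊕b28⊕b29⊕b30⊕b31 = 1⊕0⊕0⊕0⊕0⊕1⊕0⊕1⊕1⊕1⊕0⊕0⊕1⊕1⊕0⊕1 = 0
s16: b16⊕b17⊕b18⊕b19⊕b20⊕b21⊕b22⊕b23⊕b24⊕b25⊕b26⊕b27⊕b28⊕b29⊕b30⊕b31 = 0⊕0⊕0⊕0⊕1⊕1⊕1⊕0⊕1⊕1⊕0⊕0⊕1⊕1⊕0⊕1 = 0
Syndrome (s16...s1) = 00111 → position 7.
Overall parity (XOR of all 32 bits, including p0): 1⊕1⊕0⊕1⊕1⊕1⊕1⊕0⊕1⊕0⊕0⊕0⊕0⊕1⊕0⊕1⊕0⊕0⊕0⊕0⊕1⊕1⊕1⊕0⊕1⊕1⊕0⊕0⊕1⊕1⊕0⊕1 = 1
Overall=1, syndrome position=7 → single-bit error at position 7.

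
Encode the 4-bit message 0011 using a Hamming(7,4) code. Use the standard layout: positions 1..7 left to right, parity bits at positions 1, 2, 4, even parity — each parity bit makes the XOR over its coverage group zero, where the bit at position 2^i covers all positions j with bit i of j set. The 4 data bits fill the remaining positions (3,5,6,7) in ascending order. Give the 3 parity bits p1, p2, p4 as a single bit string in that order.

Place data bits at non-power-of-two positions: b3=0, b5=0, b6=1, b7=1.
p1 = XOR of data positions {3,5,7} = 0⊕0⊕1 = 1
p2 = XOR of data positions {3,6,7} = 0⊕1⊕1 = 0
p4 = XOR of data positions {5,6,7} = 0⊕1⊕1 = 0
Parity bits p1,p2,p4 = 100

100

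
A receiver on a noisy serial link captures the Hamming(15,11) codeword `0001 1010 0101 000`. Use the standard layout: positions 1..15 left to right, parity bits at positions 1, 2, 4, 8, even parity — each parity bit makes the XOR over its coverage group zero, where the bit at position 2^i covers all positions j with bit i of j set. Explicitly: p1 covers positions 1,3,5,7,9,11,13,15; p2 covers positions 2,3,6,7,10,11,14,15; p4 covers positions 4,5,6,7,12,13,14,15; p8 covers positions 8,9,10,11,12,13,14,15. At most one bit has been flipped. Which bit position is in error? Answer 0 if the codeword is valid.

s1: b1⊕b3⊕b5⊕b7⊕b9⊕b11⊕b13⊕b15 = 0⊕0⊕1⊕1⊕0⊕0⊕0⊕0 = 0
s2: b2⊕b3⊕b6⊕b7⊕b10⊕b11⊕b14⊕b15 = 0⊕0⊕0⊕1⊕1⊕0⊕0⊕0 = 0
s4: b4⊕b5⊕b6⊕b7⊕b12⊕b13⊕b14⊕b15 = 1⊕1⊕0⊕1⊕1⊕0⊕0⊕0 = 0
s8: b8⊕b9⊕b10⊕b11⊕b12⊕b13⊕b14⊕b15 = 0⊕0⊕1⊕0⊕1⊕0⊕0⊕0 = 0
Syndrome (s8...s1) = 0000 → position 0 (no error).

0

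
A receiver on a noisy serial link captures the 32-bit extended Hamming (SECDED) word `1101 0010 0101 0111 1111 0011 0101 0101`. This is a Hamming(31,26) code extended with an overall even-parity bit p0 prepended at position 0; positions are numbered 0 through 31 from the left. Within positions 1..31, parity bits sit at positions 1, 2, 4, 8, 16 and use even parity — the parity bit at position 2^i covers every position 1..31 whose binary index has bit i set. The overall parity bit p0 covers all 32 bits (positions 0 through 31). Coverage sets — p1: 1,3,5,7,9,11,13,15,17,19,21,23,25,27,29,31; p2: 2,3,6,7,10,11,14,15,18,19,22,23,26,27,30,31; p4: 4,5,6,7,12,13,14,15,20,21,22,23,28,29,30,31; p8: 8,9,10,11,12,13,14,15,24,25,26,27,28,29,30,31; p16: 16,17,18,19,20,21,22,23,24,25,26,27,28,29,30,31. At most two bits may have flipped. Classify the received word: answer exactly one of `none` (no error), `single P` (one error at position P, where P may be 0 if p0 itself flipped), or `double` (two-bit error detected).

s1: b1⊕b3⊕b5⊕b7⊕b9⊕b11⊕b13⊕b15⊕b17⊕b19⊕b21⊕b23⊕b25⊕b27⊕b29⊕b31 = 1⊕1⊕0⊕0⊕1⊕1⊕1⊕1⊕1⊕1⊕0⊕1⊕1⊕1⊕1⊕1 = 1
s2: b2⊕b3⊕b6⊕b7⊕b10⊕b11⊕b14⊕b15⊕b18⊕b19⊕b22⊕b23⊕b26⊕b27⊕b30⊕b31 = 0⊕1⊕1⊕0⊕0⊕1⊕1⊕1⊕1⊕1⊕1⊕1⊕0⊕1⊕0⊕1 = 1
s4: b4⊕b5⊕b6⊕b7⊕b12⊕b13⊕b14⊕b15⊕b20⊕b21⊕b22⊕b23⊕b28⊕b29⊕b30⊕b31 = 0⊕0⊕1⊕0⊕0⊕1⊕1⊕1⊕0⊕0⊕1⊕1⊕0⊕1⊕0⊕1 = 0
s8: b8⊕b9⊕b10⊕b11⊕b12⊕b13⊕b14⊕b15⊕b24⊕b25⊕b26⊕b27⊕b28⊕b29⊕b30⊕b31 = 0⊕1⊕0⊕1⊕0⊕1⊕1⊕1⊕0⊕1⊕0⊕1⊕0⊕1⊕0⊕1 = 1
s16: b16⊕b17⊕b18⊕b19⊕b20⊕b21⊕b22⊕b23⊕b24⊕b25⊕b26⊕b27⊕b28⊕b29⊕b30⊕b31 = 1⊕1⊕1⊕1⊕0⊕0⊕1⊕1⊕0⊕1⊕0⊕1⊕0⊕1⊕0⊕1 = 0
Syndrome (s16...s1) = 01011 → position 11.
Overall parity (XOR of all 32 bits, including p0): 1⊕1⊕0⊕1⊕0⊕0⊕1⊕0⊕0⊕1⊕0⊕1⊕0⊕1⊕1⊕1⊕1⊕1⊕1⊕1⊕0⊕0⊕1⊕1⊕0⊕1⊕0⊕1⊕0⊕1⊕0⊕1 = 1
Overall=1, syndrome position=11 → single-bit error at position 11.

single 11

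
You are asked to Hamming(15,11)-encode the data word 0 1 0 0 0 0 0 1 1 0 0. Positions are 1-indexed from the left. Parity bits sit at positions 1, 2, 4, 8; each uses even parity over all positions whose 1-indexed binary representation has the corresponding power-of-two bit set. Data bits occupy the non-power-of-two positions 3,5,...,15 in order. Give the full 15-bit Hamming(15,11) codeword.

Place data bits at non-power-of-two positions: b3=0, b5=1, b6=0, b7=0, b9=0, b10=0, b11=0, b12=1, b13=1, b14=0, b15=0.
p1 = XOR of data positions {3,5,7,9,11,13,15} = 0⊕1⊕0⊕0⊕0⊕1⊕0 = 0
p2 = XOR of data positions {3,6,7,10,11,14,15} = 0⊕0⊕0⊕0⊕0⊕0⊕0 = 0
p4 = XOR of data positions {5,6,7,12,13,14,15} = 1⊕0⊕0⊕1⊕1⊕0⊕0 = 1
p8 = XOR of data positions {9,10,11,12,13,14,15} = 0⊕0⊕0⊕1⊕1⊕0⊕0 = 0
Codeword b1..b15 = 000110000001100

000110000001100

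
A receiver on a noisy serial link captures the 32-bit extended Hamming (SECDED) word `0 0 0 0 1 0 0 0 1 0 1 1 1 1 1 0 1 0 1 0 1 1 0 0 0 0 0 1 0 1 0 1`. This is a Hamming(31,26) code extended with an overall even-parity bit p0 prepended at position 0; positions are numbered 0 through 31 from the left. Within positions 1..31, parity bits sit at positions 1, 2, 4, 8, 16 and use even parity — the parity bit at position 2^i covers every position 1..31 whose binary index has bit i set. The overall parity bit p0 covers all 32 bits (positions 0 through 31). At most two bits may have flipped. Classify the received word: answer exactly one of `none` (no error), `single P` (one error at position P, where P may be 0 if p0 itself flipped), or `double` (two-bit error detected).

s1: b1⊕b3⊕b5⊕b7⊕b9⊕b11⊕b13⊕b15⊕b17⊕b19⊕b21⊕b23⊕b25⊕b27⊕b29⊕b31 = 0⊕0⊕0⊕0⊕0⊕1⊕1⊕0⊕0⊕0⊕1⊕0⊕0⊕1⊕1⊕1 = 0
s2: b2⊕b3⊕b6⊕b7⊕b10⊕b11⊕b14⊕b15⊕b18⊕b19⊕b22⊕b23⊕b26⊕b27⊕b30⊕b31 = 0⊕0⊕0⊕0⊕1⊕1⊕1⊕0⊕1⊕0⊕0⊕0⊕0⊕1⊕0⊕1 = 0
s4: b4⊕b5⊕b6⊕b7⊕b12⊕b13⊕b14⊕b15⊕b20⊕b21⊕b22⊕b23⊕b28⊕b29⊕b30⊕b31 = 1⊕0⊕0⊕0⊕1⊕1⊕1⊕0⊕1⊕1⊕0⊕0⊕0⊕1⊕0⊕1 = 0
s8: b8⊕b9⊕b10⊕b11⊕b12⊕b13⊕b14⊕b15⊕b24⊕b25⊕b26⊕b27⊕b28⊕b29⊕b30⊕b31 = 1⊕0⊕1⊕1⊕1⊕1⊕1⊕0⊕0⊕0⊕0⊕1⊕0⊕1⊕0⊕1 = 1
s16: b16⊕b17⊕b18⊕b19⊕b20⊕b21⊕b22⊕b23⊕b24⊕b25⊕b26⊕b27⊕b28⊕b29⊕b30⊕b31 = 1⊕0⊕1⊕0⊕1⊕1⊕0⊕0⊕0⊕0⊕0⊕1⊕0⊕1⊕0⊕1 = 1
Syndrome (s16...s1) = 11000 → position 24.
Overall parity (XOR of all 32 bits, including p0): 0⊕0⊕0⊕0⊕1⊕0⊕0⊕0⊕1⊕0⊕1⊕1⊕1⊕1⊕1⊕0⊕1⊕0⊕1⊕0⊕1⊕1⊕0⊕0⊕0⊕0⊕0⊕1⊕0⊕1⊕0⊕1 = 0
Overall=0, syndrome position=24 → double-bit error detected (uncorrectable).

double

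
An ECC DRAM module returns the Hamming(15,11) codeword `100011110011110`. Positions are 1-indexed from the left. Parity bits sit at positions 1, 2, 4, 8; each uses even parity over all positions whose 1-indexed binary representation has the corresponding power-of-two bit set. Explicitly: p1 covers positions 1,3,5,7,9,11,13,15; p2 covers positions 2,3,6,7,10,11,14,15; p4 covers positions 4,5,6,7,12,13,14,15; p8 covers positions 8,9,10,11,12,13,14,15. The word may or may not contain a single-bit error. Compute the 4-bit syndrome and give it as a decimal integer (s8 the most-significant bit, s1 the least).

9

s1: b1⊕b3⊕b5⊕b7⊕b9⊕b11⊕b13⊕b15 = 1⊕0⊕1⊕1⊕0⊕1⊕1⊕0 = 1
s2: b2⊕b3⊕b6⊕b7⊕b10⊕b11⊕b14⊕b15 = 0⊕0⊕1⊕1⊕0⊕1⊕1⊕0 = 0
s4: b4⊕b5⊕b6⊕b7⊕b12⊕b13⊕b14⊕b15 = 0⊕1⊕1⊕1⊕1⊕1⊕1⊕0 = 0
s8: b8⊕b9⊕b10⊕b11⊕b12⊕b13⊕b14⊕b15 = 1⊕0⊕0⊕1⊕1⊕1⊕1⊕0 = 1
Syndrome (s8...s1) = 1001 → position 9.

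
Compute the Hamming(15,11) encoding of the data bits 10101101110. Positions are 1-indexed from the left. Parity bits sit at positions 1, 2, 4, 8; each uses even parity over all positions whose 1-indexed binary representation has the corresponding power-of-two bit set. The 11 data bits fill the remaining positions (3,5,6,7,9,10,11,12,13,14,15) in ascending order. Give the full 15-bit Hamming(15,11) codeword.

101001011101110

Place data bits at non-power-of-two positions: b3=1, b5=0, b6=1, b7=0, b9=1, b10=1, b11=0, b12=1, b13=1, b14=1, b15=0.
p1 = XOR of data positions {3,5,7,9,11,13,15} = 1⊕0⊕0⊕1⊕0⊕1⊕0 = 1
p2 = XOR of data positions {3,6,7,10,11,14,15} = 1⊕1⊕0⊕1⊕0⊕1⊕0 = 0
p4 = XOR of data positions {5,6,7,12,13,14,15} = 0⊕1⊕0⊕1⊕1⊕1⊕0 = 0
p8 = XOR of data positions {9,10,11,12,13,14,15} = 1⊕1⊕0⊕1⊕1⊕1⊕0 = 1
Codeword b1..b15 = 101001011101110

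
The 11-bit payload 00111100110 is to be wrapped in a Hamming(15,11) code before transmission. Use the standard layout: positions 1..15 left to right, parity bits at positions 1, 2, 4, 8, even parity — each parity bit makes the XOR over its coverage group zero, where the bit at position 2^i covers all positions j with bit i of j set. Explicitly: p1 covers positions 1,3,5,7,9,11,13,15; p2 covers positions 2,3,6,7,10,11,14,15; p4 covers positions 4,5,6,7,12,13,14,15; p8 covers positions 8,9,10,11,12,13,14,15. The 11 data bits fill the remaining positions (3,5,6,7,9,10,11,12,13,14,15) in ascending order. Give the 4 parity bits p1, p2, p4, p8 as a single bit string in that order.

1000

Place data bits at non-power-of-two positions: b3=0, b5=0, b6=1, b7=1, b9=1, b10=1, b11=0, b12=0, b13=1, b14=1, b15=0.
p1 = XOR of data positions {3,5,7,9,11,13,15} = 0⊕0⊕1⊕1⊕0⊕1⊕0 = 1
p2 = XOR of data positions {3,6,7,10,11,14,15} = 0⊕1⊕1⊕1⊕0⊕1⊕0 = 0
p4 = XOR of data positions {5,6,7,12,13,14,15} = 0⊕1⊕1⊕0⊕1⊕1⊕0 = 0
p8 = XOR of data positions {9,10,11,12,13,14,15} = 1⊕1⊕0⊕0⊕1⊕1⊕0 = 0
Parity bits p1,p2,p4,p8 = 1000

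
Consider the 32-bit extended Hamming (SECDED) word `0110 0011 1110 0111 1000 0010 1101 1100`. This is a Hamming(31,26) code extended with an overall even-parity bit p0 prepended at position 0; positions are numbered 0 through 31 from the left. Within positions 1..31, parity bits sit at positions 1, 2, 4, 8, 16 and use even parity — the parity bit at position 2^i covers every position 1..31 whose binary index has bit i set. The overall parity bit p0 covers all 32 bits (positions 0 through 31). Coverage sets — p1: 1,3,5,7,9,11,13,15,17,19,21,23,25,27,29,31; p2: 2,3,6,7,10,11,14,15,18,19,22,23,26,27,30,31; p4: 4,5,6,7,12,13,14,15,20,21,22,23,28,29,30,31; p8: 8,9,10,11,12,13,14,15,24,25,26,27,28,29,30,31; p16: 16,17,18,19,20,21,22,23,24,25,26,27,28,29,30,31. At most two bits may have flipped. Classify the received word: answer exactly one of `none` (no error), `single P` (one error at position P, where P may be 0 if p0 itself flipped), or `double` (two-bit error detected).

s1: b1⊕b3⊕b5⊕b7⊕b9⊕b11⊕b13⊕b15⊕b17⊕b19⊕b21⊕b23⊕b25⊕b27⊕b29⊕b31 = 1⊕0⊕0⊕1⊕1⊕0⊕1⊕1⊕0⊕0⊕0⊕0⊕1⊕1⊕1⊕0 = 0
s2: b2⊕b3⊕b6⊕b7⊕b10⊕b11⊕b14⊕b15⊕b18⊕b19⊕b22⊕b23⊕b26⊕b27⊕b30⊕b31 = 1⊕0⊕1⊕1⊕1⊕0⊕1⊕1⊕0⊕0⊕1⊕0⊕0⊕1⊕0⊕0 = 0
s4: b4⊕b5⊕b6⊕b7⊕b12⊕b13⊕b14⊕b15⊕b20⊕b21⊕b22⊕b23⊕b28⊕b29⊕b30⊕b31 = 0⊕0⊕1⊕1⊕0⊕1⊕1⊕1⊕0⊕0⊕1⊕0⊕1⊕1⊕0⊕0 = 0
s8: b8⊕b9⊕b10⊕b11⊕b12⊕b13⊕b14⊕b15⊕b24⊕b25⊕b26⊕b27⊕b28⊕b29⊕b30⊕b31 = 1⊕1⊕1⊕0⊕0⊕1⊕1⊕1⊕1⊕1⊕0⊕1⊕1⊕1⊕0⊕0 = 1
s16: b16⊕b17⊕b18⊕b19⊕b20⊕b21⊕b22⊕b23⊕b24⊕b25⊕b26⊕b27⊕b28⊕b29⊕b30⊕b31 = 1⊕0⊕0⊕0⊕0⊕0⊕1⊕0⊕1⊕1⊕0⊕1⊕1⊕1⊕0⊕0 = 1
Syndrome (s16...s1) = 11000 → position 24.
Overall parity (XOR of all 32 bits, including p0): 0⊕1⊕1⊕0⊕0⊕0⊕1⊕1⊕1⊕1⊕1⊕0⊕0⊕1⊕1⊕1⊕1⊕0⊕0⊕0⊕0⊕0⊕1⊕0⊕1⊕1⊕0⊕1⊕1⊕1⊕0⊕0 = 1
Overall=1, syndrome position=24 → single-bit error at position 24.

single 24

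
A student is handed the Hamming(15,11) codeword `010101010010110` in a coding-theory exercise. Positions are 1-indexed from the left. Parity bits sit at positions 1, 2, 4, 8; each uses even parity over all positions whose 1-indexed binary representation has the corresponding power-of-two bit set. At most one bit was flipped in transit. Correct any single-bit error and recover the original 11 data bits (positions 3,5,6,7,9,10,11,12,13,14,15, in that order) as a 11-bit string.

00100010110

s1: b1⊕b3⊕b5⊕b7⊕b9⊕b11⊕b13⊕b15 = 0⊕0⊕0⊕0⊕0⊕1⊕1⊕0 = 0
s2: b2⊕b3⊕b6⊕b7⊕b10⊕b11⊕b14⊕b15 = 1⊕0⊕1⊕0⊕0⊕1⊕1⊕0 = 0
s4: b4⊕b5⊕b6⊕b7⊕b12⊕b13⊕b14⊕b15 = 1⊕0⊕1⊕0⊕0⊕1⊕1⊕0 = 0
s8: b8⊕b9⊕b10⊕b11⊕b12⊕b13⊕b14⊕b15 = 1⊕0⊕0⊕1⊕0⊕1⊕1⊕0 = 0
Syndrome (s8...s1) = 0000 → position 0 (no error).
No correction needed.
Data bits at positions 3,5,6,7,9,10,11,12,13,14,15: 00100010110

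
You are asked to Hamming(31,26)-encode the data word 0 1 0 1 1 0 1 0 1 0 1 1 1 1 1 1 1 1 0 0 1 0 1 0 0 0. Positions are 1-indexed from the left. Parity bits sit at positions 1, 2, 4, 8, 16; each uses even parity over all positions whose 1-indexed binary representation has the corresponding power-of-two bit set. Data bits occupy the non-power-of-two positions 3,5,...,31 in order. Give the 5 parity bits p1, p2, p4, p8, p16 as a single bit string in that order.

Place data bits at non-power-of-two positions: b3=0, b5=1, b6=0, b7=1, b9=1, b10=0, b11=1, b12=0, b13=1, b14=0, b15=1, b17=1, b18=1, b19=1, b20=1, b21=1, b22=1, b23=1, b24=0, b25=0, b26=1, b27=0, b28=1, b29=0, b30=0, b31=0.
p1 = XOR of data positions {3,5,7,9,11,13,15,17,19,21,23,25,27,29,31} = 0⊕1⊕1⊕1⊕1⊕1⊕1⊕1⊕1⊕1⊕1⊕0⊕0⊕0⊕0 = 0
p2 = XOR of data positions {3,6,7,10,11,14,15,18,19,22,23,26,27,30,31} = 0⊕0⊕1⊕0⊕1⊕0⊕1⊕1⊕1⊕1⊕1⊕1⊕0⊕0⊕0 = 0
p4 = XOR of data positions {5,6,7,12,13,14,15,20,21,22,23,28,29,30,31} = 1⊕0⊕1⊕0⊕1⊕0⊕1⊕1⊕1⊕1⊕1⊕1⊕0⊕0⊕0 = 1
p8 = XOR of data positions {9,10,11,12,13,14,15,24,25,26,27,28,29,30,31} = 1⊕0⊕1⊕0⊕1⊕0⊕1⊕0⊕0⊕1⊕0⊕1⊕0⊕0⊕0 = 0
p16 = XOR of data positions {17,18,19,20,21,22,23,24,25,26,27,28,29,30,31} = 1⊕1⊕1⊕1⊕1⊕1⊕1⊕0⊕0⊕1⊕0⊕1⊕0⊕0⊕0 = 1
Parity bits p1,p2,p4,p8,p16 = 00101

00101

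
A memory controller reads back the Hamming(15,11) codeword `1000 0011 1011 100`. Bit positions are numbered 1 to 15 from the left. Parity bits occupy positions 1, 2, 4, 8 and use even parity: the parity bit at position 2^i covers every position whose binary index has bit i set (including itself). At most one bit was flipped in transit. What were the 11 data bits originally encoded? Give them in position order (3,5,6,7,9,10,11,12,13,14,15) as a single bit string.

s1: b1⊕b3⊕b5⊕b7⊕b9⊕b11⊕b13⊕b15 = 1⊕0⊕0⊕1⊕1⊕1⊕1⊕0 = 1
s2: b2⊕b3⊕b6⊕b7⊕b10⊕b11⊕b14⊕b15 = 0⊕0⊕0⊕1⊕0⊕1⊕0⊕0 = 0
s4: b4⊕b5⊕b6⊕b7⊕b12⊕b13⊕b14⊕b15 = 0⊕0⊕0⊕1⊕1⊕1⊕0⊕0 = 1
s8: b8⊕b9⊕b10⊕b11⊕b12⊕b13⊕b14⊕b15 = 1⊕1⊕0⊕1⊕1⊕1⊕0⊕0 = 1
Syndrome (s8...s1) = 1101 → position 13.
Flip bit 13: corrected codeword = 100000111011000
Data bits at positions 3,5,6,7,9,10,11,12,13,14,15: 00011011000

00011011000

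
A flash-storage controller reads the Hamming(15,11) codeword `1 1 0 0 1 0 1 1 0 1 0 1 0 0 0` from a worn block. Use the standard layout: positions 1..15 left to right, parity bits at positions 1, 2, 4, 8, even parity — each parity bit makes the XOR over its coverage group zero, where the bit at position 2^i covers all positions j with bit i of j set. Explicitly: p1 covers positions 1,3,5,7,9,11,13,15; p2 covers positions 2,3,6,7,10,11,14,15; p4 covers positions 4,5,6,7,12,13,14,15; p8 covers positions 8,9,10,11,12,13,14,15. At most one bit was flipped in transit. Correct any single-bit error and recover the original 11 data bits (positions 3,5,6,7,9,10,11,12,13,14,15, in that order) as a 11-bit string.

01010101001

s1: b1⊕b3⊕b5⊕b7⊕b9⊕b11⊕b13⊕b15 = 1⊕0⊕1⊕1⊕0⊕0⊕0⊕0 = 1
s2: b2⊕b3⊕b6⊕b7⊕b10⊕b11⊕b14⊕b15 = 1⊕0⊕0⊕1⊕1⊕0⊕0⊕0 = 1
s4: b4⊕b5⊕b6⊕b7⊕b12⊕b13⊕b14⊕b15 = 0⊕1⊕0⊕1⊕1⊕0⊕0⊕0 = 1
s8: b8⊕b9⊕b10⊕b11⊕b12⊕b13⊕b14⊕b15 = 1⊕0⊕1⊕0⊕1⊕0⊕0⊕0 = 1
Syndrome (s8...s1) = 1111 → position 15.
Flip bit 15: corrected codeword = 110010110101001
Data bits at positions 3,5,6,7,9,10,11,12,13,14,15: 01010101001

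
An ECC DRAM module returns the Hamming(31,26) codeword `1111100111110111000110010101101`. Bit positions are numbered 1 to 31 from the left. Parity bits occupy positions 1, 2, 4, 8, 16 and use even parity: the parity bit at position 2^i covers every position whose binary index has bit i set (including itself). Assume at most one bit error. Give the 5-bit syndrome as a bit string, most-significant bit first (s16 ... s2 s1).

00001

s1: b1⊕b3⊕b5⊕b7⊕b9⊕b11⊕b13⊕b15⊕b17⊕b19⊕b21⊕b23⊕b25⊕b27⊕b29⊕b31 = 1⊕1⊕1⊕0⊕1⊕1⊕0⊕1⊕0⊕0⊕1⊕0⊕0⊕0⊕1⊕1 = 1
s2: b2⊕b3⊕b6⊕b7⊕b10⊕b11⊕b14⊕b15⊕b18⊕b19⊕b22⊕b23⊕b26⊕b27⊕b30⊕b31 = 1⊕1⊕0⊕0⊕1⊕1⊕1⊕1⊕0⊕0⊕0⊕0⊕1⊕0⊕0⊕1 = 0
s4: b4⊕b5⊕b6⊕b7⊕b12⊕b13⊕b14⊕b15⊕b20⊕b21⊕b22⊕b23⊕b28⊕b29⊕b30⊕b31 = 1⊕1⊕0⊕0⊕1⊕0⊕1⊕1⊕1⊕1⊕0⊕0⊕1⊕1⊕0⊕1 = 0
s8: b8⊕b9⊕b10⊕b11⊕b12⊕b13⊕b14⊕b15⊕b24⊕b25⊕b26⊕b27⊕b28⊕b29⊕b30⊕b31 = 1⊕1⊕1⊕1⊕1⊕0⊕1⊕1⊕1⊕0⊕1⊕0⊕1⊕1⊕0⊕1 = 0
s16: b16⊕b17⊕b18⊕b19⊕b20⊕b21⊕b22⊕b23⊕b24⊕b25⊕b26⊕b27⊕b28⊕b29⊕b30⊕b31 = 1⊕0⊕0⊕0⊕1⊕1⊕0⊕0⊕1⊕0⊕1⊕0⊕1⊕1⊕0⊕1 = 0
Syndrome (s16...s1) = 00001 → position 1.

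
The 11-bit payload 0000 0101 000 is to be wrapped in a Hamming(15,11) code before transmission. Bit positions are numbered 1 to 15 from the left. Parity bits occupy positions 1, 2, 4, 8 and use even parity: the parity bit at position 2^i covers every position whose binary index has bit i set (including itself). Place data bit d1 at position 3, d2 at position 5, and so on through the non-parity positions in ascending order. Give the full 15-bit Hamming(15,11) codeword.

010100000101000

Place data bits at non-power-of-two positions: b3=0, b5=0, b6=0, b7=0, b9=0, b10=1, b11=0, b12=1, b13=0, b14=0, b15=0.
p1 = XOR of data positions {3,5,7,9,11,13,15} = 0⊕0⊕0⊕0⊕0⊕0⊕0 = 0
p2 = XOR of data positions {3,6,7,10,11,14,15} = 0⊕0⊕0⊕1⊕0⊕0⊕0 = 1
p4 = XOR of data positions {5,6,7,12,13,14,15} = 0⊕0⊕0⊕1⊕0⊕0⊕0 = 1
p8 = XOR of data positions {9,10,11,12,13,14,15} = 0⊕1⊕0⊕1⊕0⊕0⊕0 = 0
Codeword b1..b15 = 010100000101000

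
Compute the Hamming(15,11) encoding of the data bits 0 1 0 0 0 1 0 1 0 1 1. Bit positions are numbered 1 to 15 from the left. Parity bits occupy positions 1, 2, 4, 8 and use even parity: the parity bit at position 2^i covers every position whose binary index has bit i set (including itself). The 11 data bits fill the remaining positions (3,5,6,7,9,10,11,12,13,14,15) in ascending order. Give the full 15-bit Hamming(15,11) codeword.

Place data bits at non-power-of-two positions: b3=0, b5=1, b6=0, b7=0, b9=0, b10=1, b11=0, b12=1, b13=0, b14=1, b15=1.
p1 = XOR of data positions {3,5,7,9,11,13,15} = 0⊕1⊕0⊕0⊕0⊕0⊕1 = 0
p2 = XOR of data positions {3,6,7,10,11,14,15} = 0⊕0⊕0⊕1⊕0⊕1⊕1 = 1
p4 = XOR of data positions {5,6,7,12,13,14,15} = 1⊕0⊕0⊕1⊕0⊕1⊕1 = 0
p8 = XOR of data positions {9,10,11,12,13,14,15} = 0⊕1⊕0⊕1⊕0⊕1⊕1 = 0
Codeword b1..b15 = 010010000101011

010010000101011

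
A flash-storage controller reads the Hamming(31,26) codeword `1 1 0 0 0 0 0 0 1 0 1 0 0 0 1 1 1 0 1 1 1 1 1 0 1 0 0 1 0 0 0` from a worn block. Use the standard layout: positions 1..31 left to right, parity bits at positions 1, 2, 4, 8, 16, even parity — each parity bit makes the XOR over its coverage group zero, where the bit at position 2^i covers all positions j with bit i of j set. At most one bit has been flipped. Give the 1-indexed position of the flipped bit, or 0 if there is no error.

s1: b1⊕b3⊕b5⊕b7⊕b9⊕b11⊕b13⊕b15⊕b17⊕b19⊕b21⊕b23⊕b25⊕b27⊕b29⊕b31 = 1⊕0⊕0⊕0⊕1⊕1⊕0⊕1⊕1⊕1⊕1⊕1⊕1⊕0⊕0⊕0 = 1
s2: b2⊕b3⊕b6⊕b7⊕b10⊕b11⊕b14⊕b15⊕b18⊕b19⊕b22⊕b23⊕b26⊕b27⊕b30⊕b31 = 1⊕0⊕0⊕0⊕0⊕1⊕0⊕1⊕0⊕1⊕1⊕1⊕0⊕0⊕0⊕0 = 0
s4: b4⊕b5⊕b6⊕b7⊕b12⊕b13⊕b14⊕b15⊕b20⊕b21⊕b22⊕b23⊕b28⊕b29⊕b30⊕b31 = 0⊕0⊕0⊕0⊕0⊕0⊕0⊕1⊕1⊕1⊕1⊕1⊕1⊕0⊕0⊕0 = 0
s8: b8⊕b9⊕b10⊕b11⊕b12⊕b13⊕b14⊕b15⊕b24⊕b25⊕b26⊕b27⊕b28⊕b29⊕b30⊕b31 = 0⊕1⊕0⊕1⊕0⊕0⊕0⊕1⊕0⊕1⊕0⊕0⊕1⊕0⊕0⊕0 = 1
s16: b16⊕b17⊕b18⊕b19⊕b20⊕b21⊕b22⊕b23⊕b24⊕b25⊕b26⊕b27⊕b28⊕b29⊕b30⊕b31 = 1⊕1⊕0⊕1⊕1⊕1⊕1⊕1⊕0⊕1⊕0⊕0⊕1⊕0⊕0⊕0 = 1
Syndrome (s16...s1) = 11001 → position 25.

25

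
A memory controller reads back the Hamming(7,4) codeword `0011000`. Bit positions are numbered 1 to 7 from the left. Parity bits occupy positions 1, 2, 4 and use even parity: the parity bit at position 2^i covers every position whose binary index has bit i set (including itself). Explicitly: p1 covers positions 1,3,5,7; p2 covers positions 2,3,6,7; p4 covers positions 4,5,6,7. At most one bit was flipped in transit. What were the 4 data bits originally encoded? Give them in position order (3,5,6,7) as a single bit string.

1001

s1: b1⊕b3⊕b5⊕b7 = 0⊕1⊕0⊕0 = 1
s2: b2⊕b3⊕b6⊕b7 = 0⊕1⊕0⊕0 = 1
s4: b4⊕b5⊕b6⊕b7 = 1⊕0⊕0⊕0 = 1
Syndrome (s4...s1) = 111 → position 7.
Flip bit 7: corrected codeword = 0011001
Data bits at positions 3,5,6,7: 1001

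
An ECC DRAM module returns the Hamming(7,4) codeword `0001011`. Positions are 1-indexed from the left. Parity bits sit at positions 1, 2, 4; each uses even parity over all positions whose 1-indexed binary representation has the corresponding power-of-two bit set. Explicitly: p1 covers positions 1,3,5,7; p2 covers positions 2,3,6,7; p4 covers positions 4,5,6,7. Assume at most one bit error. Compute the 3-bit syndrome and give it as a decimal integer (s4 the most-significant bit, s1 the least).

s1: b1⊕b3⊕b5⊕b7 = 0⊕0⊕0⊕1 = 1
s2: b2⊕b3⊕b6⊕b7 = 0⊕0⊕1⊕1 = 0
s4: b4⊕b5⊕b6⊕b7 = 1⊕0⊕1⊕1 = 1
Syndrome (s4...s1) = 101 → position 5.

5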